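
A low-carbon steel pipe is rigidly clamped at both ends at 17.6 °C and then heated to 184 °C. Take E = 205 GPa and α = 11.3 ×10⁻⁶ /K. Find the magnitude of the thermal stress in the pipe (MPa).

ΔT = 166.4 K. Constrained thermal stress σ = E·α·ΔT = 205.0×10³ MPa × 11.3×10⁻⁶ × 166.4 = 385 MPa (compressive).

385 MPa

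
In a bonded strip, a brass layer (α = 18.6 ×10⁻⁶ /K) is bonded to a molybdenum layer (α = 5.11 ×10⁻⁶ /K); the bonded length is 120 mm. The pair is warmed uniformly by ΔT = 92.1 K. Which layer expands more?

brass

α(brass) = 18.6×10⁻⁶/K vs α(molybdenum) = 5.11×10⁻⁶/K.
Higher α expands more for the same ΔT: brass.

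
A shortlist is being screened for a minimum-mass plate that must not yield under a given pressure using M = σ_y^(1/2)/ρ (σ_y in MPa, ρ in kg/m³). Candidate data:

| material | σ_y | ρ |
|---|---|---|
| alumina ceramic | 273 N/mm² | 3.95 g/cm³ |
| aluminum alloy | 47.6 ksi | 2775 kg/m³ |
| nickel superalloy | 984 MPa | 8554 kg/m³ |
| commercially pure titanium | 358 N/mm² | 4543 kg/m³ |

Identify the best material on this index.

After converting to SI:
  alumina ceramic: σ_y = 273.0 MPa, ρ = 3950 kg/m³
  aluminum alloy: σ_y = 328.2 MPa, ρ = 2775 kg/m³
  nickel superalloy: σ_y = 984.0 MPa, ρ = 8554 kg/m³
  commercially pure titanium: σ_y = 358.0 MPa, ρ = 4543 kg/m³
  aluminum alloy: M = 6.53×10⁻³
  alumina ceramic: M = 4.18×10⁻³
  commercially pure titanium: M = 4.16×10⁻³
  nickel superalloy: M = 3.67×10⁻³
Highest index: aluminum alloy.

aluminum alloy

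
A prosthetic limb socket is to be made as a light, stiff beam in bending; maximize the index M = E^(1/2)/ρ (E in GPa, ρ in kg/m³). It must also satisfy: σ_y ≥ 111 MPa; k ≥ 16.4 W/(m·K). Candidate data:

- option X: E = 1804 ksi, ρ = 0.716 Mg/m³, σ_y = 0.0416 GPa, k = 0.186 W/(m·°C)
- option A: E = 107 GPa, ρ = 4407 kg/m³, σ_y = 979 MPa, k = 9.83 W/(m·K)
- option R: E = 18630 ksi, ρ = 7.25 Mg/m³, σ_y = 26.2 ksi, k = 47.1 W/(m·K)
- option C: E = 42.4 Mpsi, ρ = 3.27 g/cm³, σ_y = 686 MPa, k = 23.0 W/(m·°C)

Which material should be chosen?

Screen on constraints: σ_y ≥ 111 MPa; k ≥ 16.4 W/(m·K). Survivors: option R, option C.
In SI units:
  option R: E = 128.4 GPa, ρ = 7250 kg/m³
  option C: E = 292.3 GPa, ρ = 3270 kg/m³
  option C: M = 5.23×10⁻³
  option R: M = 1.56×10⁻³
Highest index: option C.

option C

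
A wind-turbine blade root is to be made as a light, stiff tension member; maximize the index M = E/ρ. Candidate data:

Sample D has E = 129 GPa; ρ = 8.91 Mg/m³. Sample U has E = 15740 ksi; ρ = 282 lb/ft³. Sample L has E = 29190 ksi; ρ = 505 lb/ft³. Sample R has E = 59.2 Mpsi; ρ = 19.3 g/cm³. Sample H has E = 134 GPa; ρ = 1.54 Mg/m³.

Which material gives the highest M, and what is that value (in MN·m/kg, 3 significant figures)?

sample H, M = 87.0 MN·m/kg

In SI units:
  sample D: E = 129.0 GPa, ρ = 8910 kg/m³
  sample U: E = 108.5 GPa, ρ = 4517 kg/m³
  sample L: E = 201.3 GPa, ρ = 8089 kg/m³
  sample R: E = 408.2 GPa, ρ = 19300 kg/m³
  sample H: E = 134.0 GPa, ρ = 1540 kg/m³
  sample H: M = 87.0 MN·m/kg
  sample L: M = 24.9 MN·m/kg
  sample U: M = 24.0 MN·m/kg
  sample R: M = 21.1 MN·m/kg
  sample D: M = 14.5 MN·m/kg
Sample H has the largest M.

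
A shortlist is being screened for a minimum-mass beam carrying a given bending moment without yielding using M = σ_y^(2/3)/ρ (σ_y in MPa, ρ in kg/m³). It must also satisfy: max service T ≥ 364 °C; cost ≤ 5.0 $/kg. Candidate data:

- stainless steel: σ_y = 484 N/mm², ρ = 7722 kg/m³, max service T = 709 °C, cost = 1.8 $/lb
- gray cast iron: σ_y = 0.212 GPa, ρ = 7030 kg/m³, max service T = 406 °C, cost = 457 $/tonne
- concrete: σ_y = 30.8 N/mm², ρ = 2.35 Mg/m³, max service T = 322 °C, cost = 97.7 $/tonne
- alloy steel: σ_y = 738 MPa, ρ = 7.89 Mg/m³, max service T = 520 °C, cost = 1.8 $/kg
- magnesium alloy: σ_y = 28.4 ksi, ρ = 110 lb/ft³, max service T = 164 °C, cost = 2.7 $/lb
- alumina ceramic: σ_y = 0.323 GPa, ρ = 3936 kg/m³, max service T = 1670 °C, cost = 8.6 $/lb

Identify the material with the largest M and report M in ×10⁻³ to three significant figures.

alloy steel, M = 10.4×10⁻³

Screen on constraints: max service T ≥ 364 °C; cost ≤ 5.0 $/kg. Survivors: stainless steel, gray cast iron, alloy steel.
Normalizing units and computing the index:
  stainless steel: σ_y = 484.0 MPa, ρ = 7722 kg/m³
  gray cast iron: σ_y = 212.0 MPa, ρ = 7030 kg/m³
  alloy steel: σ_y = 738.0 MPa, ρ = 7890 kg/m³
  alloy steel: M = 10.4×10⁻³
  stainless steel: M = 7.98×10⁻³
  gray cast iron: M = 5.06×10⁻³
Alloy steel ranks first.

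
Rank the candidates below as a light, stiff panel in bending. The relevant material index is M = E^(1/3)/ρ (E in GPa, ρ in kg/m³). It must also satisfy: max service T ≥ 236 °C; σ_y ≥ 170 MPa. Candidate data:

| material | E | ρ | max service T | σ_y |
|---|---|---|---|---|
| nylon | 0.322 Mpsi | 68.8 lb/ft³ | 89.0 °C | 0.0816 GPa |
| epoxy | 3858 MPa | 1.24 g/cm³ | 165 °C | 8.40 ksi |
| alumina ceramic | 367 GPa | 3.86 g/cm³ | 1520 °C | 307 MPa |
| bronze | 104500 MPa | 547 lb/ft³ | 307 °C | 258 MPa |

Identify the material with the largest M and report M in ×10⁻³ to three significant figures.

alumina ceramic, M = 1.85×10⁻³

Screen on constraints: max service T ≥ 236 °C; σ_y ≥ 170 MPa. Survivors: alumina ceramic, bronze.
Convert each candidate to consistent units, then evaluate M:
  alumina ceramic: E = 367.0 GPa, ρ = 3860 kg/m³
  bronze: E = 104.5 GPa, ρ = 8762 kg/m³
  alumina ceramic: M = 1.85×10⁻³
  bronze: M = 0.538×10⁻³
Highest index: alumina ceramic.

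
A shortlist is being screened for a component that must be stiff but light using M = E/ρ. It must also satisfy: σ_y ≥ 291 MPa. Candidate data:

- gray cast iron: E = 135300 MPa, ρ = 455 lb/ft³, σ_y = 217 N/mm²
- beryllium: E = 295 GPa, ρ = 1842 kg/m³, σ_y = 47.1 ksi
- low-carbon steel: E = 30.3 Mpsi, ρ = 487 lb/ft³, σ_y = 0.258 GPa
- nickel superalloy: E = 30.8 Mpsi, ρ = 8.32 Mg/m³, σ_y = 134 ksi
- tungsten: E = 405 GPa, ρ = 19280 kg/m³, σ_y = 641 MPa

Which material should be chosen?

Screen on constraints: σ_y ≥ 291 MPa. Survivors: beryllium, nickel superalloy, tungsten.
Convert each candidate to consistent units, then evaluate M:
  beryllium: E = 295.0 GPa, ρ = 1842 kg/m³
  nickel superalloy: E = 212.4 GPa, ρ = 8320 kg/m³
  tungsten: E = 405.0 GPa, ρ = 19280 kg/m³
  beryllium: M = 160 MN·m/kg
  nickel superalloy: M = 25.5 MN·m/kg
  tungsten: M = 21.0 MN·m/kg
Beryllium ranks first.

beryllium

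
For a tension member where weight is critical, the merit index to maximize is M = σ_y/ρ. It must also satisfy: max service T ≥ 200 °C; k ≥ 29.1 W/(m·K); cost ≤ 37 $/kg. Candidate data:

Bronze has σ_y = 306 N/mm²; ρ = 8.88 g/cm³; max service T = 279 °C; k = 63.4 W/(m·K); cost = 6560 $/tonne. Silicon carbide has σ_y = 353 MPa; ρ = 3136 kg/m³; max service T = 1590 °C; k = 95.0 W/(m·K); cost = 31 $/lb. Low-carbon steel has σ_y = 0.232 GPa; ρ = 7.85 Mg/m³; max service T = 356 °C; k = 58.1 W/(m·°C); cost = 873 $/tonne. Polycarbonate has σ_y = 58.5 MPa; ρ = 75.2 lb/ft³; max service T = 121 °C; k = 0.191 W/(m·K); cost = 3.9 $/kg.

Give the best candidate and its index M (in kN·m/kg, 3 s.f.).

bronze, M = 34.5 kN·m/kg

Screen on constraints: max service T ≥ 200 °C; k ≥ 29.1 W/(m·K); cost ≤ 37 $/kg. Survivors: bronze, low-carbon steel.
Putting every candidate on a common basis:
  bronze: σ_y = 306.0 MPa, ρ = 8880 kg/m³
  low-carbon steel: σ_y = 232.0 MPa, ρ = 7850 kg/m³
  bronze: M = 34.5 kN·m/kg
  low-carbon steel: M = 29.6 kN·m/kg
Bronze ranks first.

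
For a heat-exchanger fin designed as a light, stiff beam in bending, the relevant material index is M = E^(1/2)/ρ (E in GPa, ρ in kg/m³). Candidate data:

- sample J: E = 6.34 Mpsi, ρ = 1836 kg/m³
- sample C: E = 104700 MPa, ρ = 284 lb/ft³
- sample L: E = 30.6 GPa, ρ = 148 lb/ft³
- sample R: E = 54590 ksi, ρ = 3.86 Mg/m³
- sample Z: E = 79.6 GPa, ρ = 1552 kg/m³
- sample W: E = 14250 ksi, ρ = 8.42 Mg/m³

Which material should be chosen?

sample Z

In SI units:
  sample J: E = 43.71 GPa, ρ = 1836 kg/m³
  sample C: E = 104.7 GPa, ρ = 4549 kg/m³
  sample L: E = 30.60 GPa, ρ = 2371 kg/m³
  sample R: E = 376.4 GPa, ρ = 3860 kg/m³
  sample Z: E = 79.60 GPa, ρ = 1552 kg/m³
  sample W: E = 98.25 GPa, ρ = 8420 kg/m³
  sample Z: M = 5.75×10⁻³
  sample R: M = 5.03×10⁻³
  sample J: M = 3.60×10⁻³
  sample L: M = 2.33×10⁻³
  sample C: M = 2.25×10⁻³
  sample W: M = 1.18×10⁻³
The maximum is for sample Z.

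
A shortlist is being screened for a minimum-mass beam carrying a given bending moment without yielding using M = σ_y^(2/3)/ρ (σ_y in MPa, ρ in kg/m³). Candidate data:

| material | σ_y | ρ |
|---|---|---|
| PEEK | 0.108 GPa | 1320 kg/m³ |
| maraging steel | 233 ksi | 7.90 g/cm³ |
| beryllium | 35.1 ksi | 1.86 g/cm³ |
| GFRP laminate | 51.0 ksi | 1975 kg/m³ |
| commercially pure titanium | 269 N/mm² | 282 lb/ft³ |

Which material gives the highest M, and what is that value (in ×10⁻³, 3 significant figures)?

Convert each candidate to consistent units, then evaluate M:
  PEEK: σ_y = 108.0 MPa, ρ = 1320 kg/m³
  maraging steel: σ_y = 1606 MPa, ρ = 7900 kg/m³
  beryllium: σ_y = 242.0 MPa, ρ = 1860 kg/m³
  GFRP laminate: σ_y = 351.6 MPa, ρ = 1975 kg/m³
  commercially pure titanium: σ_y = 269.0 MPa, ρ = 4517 kg/m³
  GFRP laminate: M = 25.2×10⁻³
  beryllium: M = 20.9×10⁻³
  maraging steel: M = 17.4×10⁻³
  PEEK: M = 17.2×10⁻³
  commercially pure titanium: M = 9.22×10⁻³
Highest index: GFRP laminate.

GFRP laminate, M = 25.2×10⁻³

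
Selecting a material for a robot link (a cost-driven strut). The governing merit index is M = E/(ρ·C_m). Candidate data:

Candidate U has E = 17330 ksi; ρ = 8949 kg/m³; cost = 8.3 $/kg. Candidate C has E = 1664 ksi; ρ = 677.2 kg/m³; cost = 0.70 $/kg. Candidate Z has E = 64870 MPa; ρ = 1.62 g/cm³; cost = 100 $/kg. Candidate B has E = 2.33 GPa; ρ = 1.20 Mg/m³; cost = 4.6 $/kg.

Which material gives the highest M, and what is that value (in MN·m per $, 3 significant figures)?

candidate C, M = 24.2 MN·m per $

Normalizing units and computing the index:
  candidate U: E = 119.5 GPa, ρ = 8949 kg/m³, cost = 8.300 $/kg
  candidate C: E = 11.47 GPa, ρ = 677.2 kg/m³, cost = 0.7000 $/kg
  candidate Z: E = 64.87 GPa, ρ = 1620 kg/m³, cost = 100.0 $/kg
  candidate B: E = 2.330 GPa, ρ = 1200 kg/m³, cost = 4.600 $/kg
  candidate C: M = 24.2 MN·m per $
  candidate U: M = 1.61 MN·m per $
  candidate B: M = 0.422 MN·m per $
  candidate Z: M = 0.400 MN·m per $
Candidate C ranks first.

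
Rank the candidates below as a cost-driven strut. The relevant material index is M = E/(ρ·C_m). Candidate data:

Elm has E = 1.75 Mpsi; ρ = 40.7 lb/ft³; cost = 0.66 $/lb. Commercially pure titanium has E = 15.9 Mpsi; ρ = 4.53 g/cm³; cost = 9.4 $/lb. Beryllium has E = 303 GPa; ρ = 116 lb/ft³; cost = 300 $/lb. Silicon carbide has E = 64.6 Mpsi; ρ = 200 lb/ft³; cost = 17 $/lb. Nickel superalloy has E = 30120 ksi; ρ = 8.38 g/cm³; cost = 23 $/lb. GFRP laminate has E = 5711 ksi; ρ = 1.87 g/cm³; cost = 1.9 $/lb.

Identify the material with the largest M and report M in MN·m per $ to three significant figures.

After converting to SI:
  elm: E = 12.07 GPa, ρ = 652.0 kg/m³, cost = 1.455 $/kg
  commercially pure titanium: E = 109.6 GPa, ρ = 4530 kg/m³, cost = 20.72 $/kg
  beryllium: E = 303.0 GPa, ρ = 1858 kg/m³, cost = 661.4 $/kg
  silicon carbide: E = 445.4 GPa, ρ = 3204 kg/m³, cost = 37.48 $/kg
  nickel superalloy: E = 207.7 GPa, ρ = 8380 kg/m³, cost = 50.71 $/kg
  GFRP laminate: E = 39.38 GPa, ρ = 1870 kg/m³, cost = 4.189 $/kg
  elm: M = 12.7 MN·m per $
  GFRP laminate: M = 5.03 MN·m per $
  silicon carbide: M = 3.71 MN·m per $
  commercially pure titanium: M = 1.17 MN·m per $
  nickel superalloy: M = 0.489 MN·m per $
  beryllium: M = 0.247 MN·m per $
Elm ranks first.

elm, M = 12.7 MN·m per $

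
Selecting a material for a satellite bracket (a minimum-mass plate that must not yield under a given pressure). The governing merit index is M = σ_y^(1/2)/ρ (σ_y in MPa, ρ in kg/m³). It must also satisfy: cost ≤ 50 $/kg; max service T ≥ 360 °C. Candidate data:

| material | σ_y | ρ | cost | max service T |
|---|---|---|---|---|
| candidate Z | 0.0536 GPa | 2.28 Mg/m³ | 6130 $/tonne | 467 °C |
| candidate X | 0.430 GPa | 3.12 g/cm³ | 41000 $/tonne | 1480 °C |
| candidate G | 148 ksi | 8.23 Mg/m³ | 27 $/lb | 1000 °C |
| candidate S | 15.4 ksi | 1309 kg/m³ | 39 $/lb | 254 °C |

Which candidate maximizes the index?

Screen on constraints: cost ≤ 50 $/kg; max service T ≥ 360 °C. Survivors: candidate Z, candidate X.
Convert each candidate to consistent units, then evaluate M:
  candidate Z: σ_y = 53.60 MPa, ρ = 2280 kg/m³
  candidate X: σ_y = 430.0 MPa, ρ = 3120 kg/m³
  candidate X: M = 6.65×10⁻³
  candidate Z: M = 3.21×10⁻³
Candidate X has the largest M.

candidate X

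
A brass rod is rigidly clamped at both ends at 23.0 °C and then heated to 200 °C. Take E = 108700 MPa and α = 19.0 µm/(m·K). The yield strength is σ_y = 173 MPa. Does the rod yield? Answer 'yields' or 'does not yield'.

yields

E = 108700 MPa = 108.7 GPa.
ΔT = 177.0 K. Constrained thermal stress σ = E·α·ΔT = 108.7×10³ MPa × 19.0×10⁻⁶ × 177.0 = 366 MPa (compressive).
Compare to σ_y = 173 MPa: σ ≥ σ_y, so it yields.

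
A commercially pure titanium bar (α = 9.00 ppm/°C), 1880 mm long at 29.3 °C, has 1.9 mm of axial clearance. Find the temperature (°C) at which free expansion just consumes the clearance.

142 °C

α·L₀·ΔT = 1.9 mm ⇒ ΔT = 1.9 / (9.00×10⁻⁶ × 1880.0) = 112.3 K.
T = 29.3 + 112.3 = 141.6 °C.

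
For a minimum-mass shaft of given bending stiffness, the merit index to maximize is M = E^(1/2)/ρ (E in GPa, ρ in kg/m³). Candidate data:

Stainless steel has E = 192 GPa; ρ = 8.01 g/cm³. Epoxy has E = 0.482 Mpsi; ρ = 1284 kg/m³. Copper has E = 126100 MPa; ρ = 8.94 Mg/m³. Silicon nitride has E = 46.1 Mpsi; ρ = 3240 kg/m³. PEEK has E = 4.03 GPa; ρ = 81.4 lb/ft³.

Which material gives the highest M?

silicon nitride

Putting every candidate on a common basis:
  stainless steel: E = 192.0 GPa, ρ = 8010 kg/m³
  epoxy: E = 3.323 GPa, ρ = 1284 kg/m³
  copper: E = 126.1 GPa, ρ = 8940 kg/m³
  silicon nitride: E = 317.8 GPa, ρ = 3240 kg/m³
  PEEK: E = 4.030 GPa, ρ = 1304 kg/m³
  silicon nitride: M = 5.50×10⁻³
  stainless steel: M = 1.73×10⁻³
  PEEK: M = 1.54×10⁻³
  epoxy: M = 1.42×10⁻³
  copper: M = 1.26×10⁻³
Highest index: silicon nitride.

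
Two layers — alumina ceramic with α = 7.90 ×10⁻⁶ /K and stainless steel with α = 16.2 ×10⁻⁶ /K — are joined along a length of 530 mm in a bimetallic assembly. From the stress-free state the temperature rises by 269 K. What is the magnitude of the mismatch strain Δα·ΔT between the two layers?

2.23×10⁻³

Δα = |7.90 − 16.2|×10⁻⁶/K = 8.30×10⁻⁶/K.
Mismatch strain = Δα·ΔT = 8.30×10⁻⁶ × 269.0 = 2.23×10⁻³.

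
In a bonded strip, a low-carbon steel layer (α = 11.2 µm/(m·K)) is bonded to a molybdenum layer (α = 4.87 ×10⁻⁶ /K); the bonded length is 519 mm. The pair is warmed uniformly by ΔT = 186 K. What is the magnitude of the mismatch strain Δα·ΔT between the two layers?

1.18×10⁻³

Δα = |11.2 − 4.87|×10⁻⁶/K = 6.33×10⁻⁶/K.
Mismatch strain = Δα·ΔT = 6.33×10⁻⁶ × 186.0 = 1.18×10⁻³.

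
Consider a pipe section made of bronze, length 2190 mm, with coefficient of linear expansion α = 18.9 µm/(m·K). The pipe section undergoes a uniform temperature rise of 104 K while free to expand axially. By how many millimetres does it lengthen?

4.30 mm

ΔL = α·L₀·ΔT = 18.9×10⁻⁶ × 2190 mm × 104.0 K = 4.30 mm.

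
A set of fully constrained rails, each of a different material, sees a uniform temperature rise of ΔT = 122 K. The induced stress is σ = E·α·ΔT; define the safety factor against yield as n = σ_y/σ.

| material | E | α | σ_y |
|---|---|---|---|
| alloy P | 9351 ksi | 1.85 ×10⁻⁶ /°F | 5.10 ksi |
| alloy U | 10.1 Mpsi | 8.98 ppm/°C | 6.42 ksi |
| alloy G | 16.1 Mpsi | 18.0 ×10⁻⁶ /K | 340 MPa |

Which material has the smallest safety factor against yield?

With everything in SI (GPa, ×10⁻⁶/K, MPa):
  alloy P: E = 64.47, α = 3.33, σ_y = 35.16 → σ = 26.2 MPa, n = 1.34
  alloy U: E = 69.64, α = 8.98, σ_y = 44.26 → σ = 76.3 MPa, n = 0.580
  alloy G: E = 111.0, α = 18.0, σ_y = 340.0 → σ = 244 MPa, n = 1.39
Smallest n: alloy U with n = 0.580.

alloy U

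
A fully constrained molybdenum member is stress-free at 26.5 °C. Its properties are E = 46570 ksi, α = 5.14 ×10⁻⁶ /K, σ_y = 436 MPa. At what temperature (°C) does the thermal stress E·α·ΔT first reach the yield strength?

E = 46570 ksi = 321.1 GPa.
E·α·ΔT = 436.0 MPa ⇒ ΔT = 436.0 / (321.1×10³ × 5.14×10⁻⁶) = 264.2 K.
T = 26.5 + 264.2 = 290.7 °C.

291 °C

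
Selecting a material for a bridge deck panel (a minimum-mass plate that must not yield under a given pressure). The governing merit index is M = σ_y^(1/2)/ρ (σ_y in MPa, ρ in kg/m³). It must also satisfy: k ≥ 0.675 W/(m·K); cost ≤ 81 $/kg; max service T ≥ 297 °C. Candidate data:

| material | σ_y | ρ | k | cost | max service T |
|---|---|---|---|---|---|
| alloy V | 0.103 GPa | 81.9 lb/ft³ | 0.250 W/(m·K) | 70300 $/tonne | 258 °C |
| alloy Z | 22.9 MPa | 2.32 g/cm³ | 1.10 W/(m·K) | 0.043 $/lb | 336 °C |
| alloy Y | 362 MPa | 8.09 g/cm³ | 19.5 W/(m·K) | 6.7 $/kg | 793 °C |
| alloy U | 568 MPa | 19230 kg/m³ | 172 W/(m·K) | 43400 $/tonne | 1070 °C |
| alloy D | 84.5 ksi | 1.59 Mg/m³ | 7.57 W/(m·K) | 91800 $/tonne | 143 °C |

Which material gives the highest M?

Screen on constraints: k ≥ 0.675 W/(m·K); cost ≤ 81 $/kg; max service T ≥ 297 °C. Survivors: alloy Z, alloy Y, alloy U.
Putting every candidate on a common basis:
  alloy Z: σ_y = 22.90 MPa, ρ = 2320 kg/m³
  alloy Y: σ_y = 362.0 MPa, ρ = 8090 kg/m³
  alloy U: σ_y = 568.0 MPa, ρ = 19230 kg/m³
  alloy Y: M = 2.35×10⁻³
  alloy Z: M = 2.06×10⁻³
  alloy U: M = 1.24×10⁻³
Alloy Y has the largest M.

alloy Y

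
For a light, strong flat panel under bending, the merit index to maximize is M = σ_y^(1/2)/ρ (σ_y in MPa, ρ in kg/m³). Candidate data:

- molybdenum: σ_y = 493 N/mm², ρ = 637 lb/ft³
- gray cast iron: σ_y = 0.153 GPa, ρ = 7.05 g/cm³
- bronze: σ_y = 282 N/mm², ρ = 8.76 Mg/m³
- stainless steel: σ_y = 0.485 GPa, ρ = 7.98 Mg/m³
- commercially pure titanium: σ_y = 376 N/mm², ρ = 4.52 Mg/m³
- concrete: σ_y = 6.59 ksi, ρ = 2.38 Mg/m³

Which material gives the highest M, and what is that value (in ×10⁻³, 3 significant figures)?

Putting every candidate on a common basis:
  molybdenum: σ_y = 493.0 MPa, ρ = 10200 kg/m³
  gray cast iron: σ_y = 153.0 MPa, ρ = 7050 kg/m³
  bronze: σ_y = 282.0 MPa, ρ = 8760 kg/m³
  stainless steel: σ_y = 485.0 MPa, ρ = 7980 kg/m³
  commercially pure titanium: σ_y = 376.0 MPa, ρ = 4520 kg/m³
  concrete: σ_y = 45.44 MPa, ρ = 2380 kg/m³
  commercially pure titanium: M = 4.29×10⁻³
  concrete: M = 2.83×10⁻³
  stainless steel: M = 2.76×10⁻³
  molybdenum: M = 2.18×10⁻³
  bronze: M = 1.92×10⁻³
  gray cast iron: M = 1.75×10⁻³
Commercially pure titanium has the largest M.

commercially pure titanium, M = 4.29×10⁻³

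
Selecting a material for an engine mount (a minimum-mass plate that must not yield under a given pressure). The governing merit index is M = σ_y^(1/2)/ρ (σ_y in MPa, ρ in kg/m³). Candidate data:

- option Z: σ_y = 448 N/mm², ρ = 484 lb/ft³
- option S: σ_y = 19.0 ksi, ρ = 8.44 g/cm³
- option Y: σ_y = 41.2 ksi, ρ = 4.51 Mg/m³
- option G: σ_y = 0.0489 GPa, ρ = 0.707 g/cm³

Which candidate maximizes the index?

option G

Putting every candidate on a common basis:
  option Z: σ_y = 448.0 MPa, ρ = 7753 kg/m³
  option S: σ_y = 131.0 MPa, ρ = 8440 kg/m³
  option Y: σ_y = 284.1 MPa, ρ = 4510 kg/m³
  option G: σ_y = 48.90 MPa, ρ = 707.0 kg/m³
  option G: M = 9.89×10⁻³
  option Y: M = 3.74×10⁻³
  option Z: M = 2.73×10⁻³
  option S: M = 1.36×10⁻³
The maximum is for option G.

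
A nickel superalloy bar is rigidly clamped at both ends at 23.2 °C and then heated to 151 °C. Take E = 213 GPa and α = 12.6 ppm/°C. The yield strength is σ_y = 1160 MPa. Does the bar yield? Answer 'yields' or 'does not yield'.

ΔT = 127.8 K. Constrained thermal stress σ = E·α·ΔT = 213.0×10³ MPa × 12.6×10⁻⁶ × 127.8 = 343 MPa (compressive).
Compare to σ_y = 1160 MPa: σ < σ_y, so it does not yield.

does not yield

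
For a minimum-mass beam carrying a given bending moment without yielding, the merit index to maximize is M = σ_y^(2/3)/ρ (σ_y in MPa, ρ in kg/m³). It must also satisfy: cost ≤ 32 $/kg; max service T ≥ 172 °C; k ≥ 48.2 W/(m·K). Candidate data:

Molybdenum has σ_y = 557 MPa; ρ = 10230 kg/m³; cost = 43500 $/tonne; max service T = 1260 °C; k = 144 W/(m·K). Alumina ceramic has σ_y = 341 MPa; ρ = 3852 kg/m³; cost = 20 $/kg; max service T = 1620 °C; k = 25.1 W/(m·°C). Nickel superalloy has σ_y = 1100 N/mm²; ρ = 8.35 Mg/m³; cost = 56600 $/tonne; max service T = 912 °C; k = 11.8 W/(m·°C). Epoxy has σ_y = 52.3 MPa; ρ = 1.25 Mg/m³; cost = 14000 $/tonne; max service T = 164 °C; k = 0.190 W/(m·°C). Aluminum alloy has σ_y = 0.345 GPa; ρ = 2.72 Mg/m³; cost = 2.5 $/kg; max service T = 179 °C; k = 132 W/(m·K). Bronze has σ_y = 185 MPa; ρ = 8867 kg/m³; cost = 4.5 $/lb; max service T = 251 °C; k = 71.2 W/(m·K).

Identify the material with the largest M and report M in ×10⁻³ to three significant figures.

Screen on constraints: cost ≤ 32 $/kg; max service T ≥ 172 °C; k ≥ 48.2 W/(m·K). Survivors: aluminum alloy, bronze.
In SI units:
  aluminum alloy: σ_y = 345.0 MPa, ρ = 2720 kg/m³
  bronze: σ_y = 185.0 MPa, ρ = 8867 kg/m³
  aluminum alloy: M = 18.1×10⁻³
  bronze: M = 3.66×10⁻³
Aluminum alloy has the largest M.

aluminum alloy, M = 18.1×10⁻³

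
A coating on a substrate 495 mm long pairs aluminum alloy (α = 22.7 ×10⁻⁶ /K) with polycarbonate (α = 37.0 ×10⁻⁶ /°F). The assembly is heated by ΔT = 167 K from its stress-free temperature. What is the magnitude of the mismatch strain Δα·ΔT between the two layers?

7.33×10⁻³

polycarbonate: α = 37.0×10⁻⁶/°F × 9/5 = 66.6×10⁻⁶/K.
Δα = |22.7 − 66.6|×10⁻⁶/K = 43.9×10⁻⁶/K.
Mismatch strain = Δα·ΔT = 43.9×10⁻⁶ × 167.0 = 7.33×10⁻³.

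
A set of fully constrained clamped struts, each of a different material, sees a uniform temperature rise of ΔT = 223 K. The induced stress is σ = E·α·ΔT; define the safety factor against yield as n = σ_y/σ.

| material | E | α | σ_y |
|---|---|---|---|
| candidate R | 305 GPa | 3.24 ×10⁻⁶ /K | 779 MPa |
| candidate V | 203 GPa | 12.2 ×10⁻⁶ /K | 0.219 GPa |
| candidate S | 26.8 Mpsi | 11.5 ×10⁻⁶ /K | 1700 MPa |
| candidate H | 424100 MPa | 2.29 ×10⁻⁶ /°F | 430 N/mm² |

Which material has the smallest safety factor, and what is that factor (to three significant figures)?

candidate V, n = 0.397

With everything in SI (GPa, ×10⁻⁶/K, MPa):
  candidate R: E = 305.0, α = 3.24, σ_y = 779.0 → σ = 220 MPa, n = 3.53
  candidate V: E = 203.0, α = 12.2, σ_y = 219.0 → σ = 552 MPa, n = 0.397
  candidate S: E = 184.8, α = 11.5, σ_y = 1700 → σ = 474 MPa, n = 3.59
  candidate H: E = 424.1, α = 4.12, σ_y = 430.0 → σ = 390 MPa, n = 1.10
Candidate V has the lowest safety factor, n = 0.397.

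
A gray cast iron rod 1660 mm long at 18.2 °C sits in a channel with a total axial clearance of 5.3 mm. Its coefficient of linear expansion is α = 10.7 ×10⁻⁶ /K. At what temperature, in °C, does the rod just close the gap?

α·L₀·ΔT = 5.3 mm ⇒ ΔT = 5.3 / (10.7×10⁻⁶ × 1660.0) = 298.4 K.
T = 18.2 + 298.4 = 316.6 °C.

317 °C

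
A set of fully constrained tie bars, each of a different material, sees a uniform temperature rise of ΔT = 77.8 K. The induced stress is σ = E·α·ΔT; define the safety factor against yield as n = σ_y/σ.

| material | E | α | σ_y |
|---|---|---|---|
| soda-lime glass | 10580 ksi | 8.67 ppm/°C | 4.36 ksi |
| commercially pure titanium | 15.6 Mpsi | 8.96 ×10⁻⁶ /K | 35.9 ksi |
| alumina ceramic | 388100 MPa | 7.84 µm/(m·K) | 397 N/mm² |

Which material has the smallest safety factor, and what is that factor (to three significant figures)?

soda-lime glass, n = 0.611

Per material, after unit conversion:
  soda-lime glass: E = 72.95, α = 8.67, σ_y = 30.06 → σ = 49.2 MPa, n = 0.611
  commercially pure titanium: E = 107.6, α = 8.96, σ_y = 247.5 → σ = 75.0 MPa, n = 3.30
  alumina ceramic: E = 388.1, α = 7.84, σ_y = 397.0 → σ = 237 MPa, n = 1.68
Soda-lime glass has the lowest safety factor, n = 0.611.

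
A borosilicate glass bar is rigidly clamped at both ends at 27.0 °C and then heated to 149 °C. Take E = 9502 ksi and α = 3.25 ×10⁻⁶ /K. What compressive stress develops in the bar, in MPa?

E = 9502 ksi = 65.51 GPa.
ΔT = 122.0 K. Constrained thermal stress σ = E·α·ΔT = 65.51×10³ MPa × 3.25×10⁻⁶ × 122.0 = 26.0 MPa (compressive).

26.0 MPa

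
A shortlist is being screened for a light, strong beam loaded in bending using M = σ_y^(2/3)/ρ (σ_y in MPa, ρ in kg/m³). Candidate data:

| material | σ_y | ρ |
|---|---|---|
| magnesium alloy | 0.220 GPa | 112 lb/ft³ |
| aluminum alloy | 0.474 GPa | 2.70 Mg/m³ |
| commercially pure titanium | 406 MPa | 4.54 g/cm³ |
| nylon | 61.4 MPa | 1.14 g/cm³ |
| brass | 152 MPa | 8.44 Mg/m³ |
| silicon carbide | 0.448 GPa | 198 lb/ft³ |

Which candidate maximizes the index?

In SI units:
  magnesium alloy: σ_y = 220.0 MPa, ρ = 1794 kg/m³
  aluminum alloy: σ_y = 474.0 MPa, ρ = 2700 kg/m³
  commercially pure titanium: σ_y = 406.0 MPa, ρ = 4540 kg/m³
  nylon: σ_y = 61.40 MPa, ρ = 1140 kg/m³
  brass: σ_y = 152.0 MPa, ρ = 8440 kg/m³
  silicon carbide: σ_y = 448.0 MPa, ρ = 3172 kg/m³
  aluminum alloy: M = 22.5×10⁻³
  magnesium alloy: M = 20.3×10⁻³
  silicon carbide: M = 18.5×10⁻³
  nylon: M = 13.7×10⁻³
  commercially pure titanium: M = 12.1×10⁻³
  brass: M = 3.37×10⁻³
Highest index: aluminum alloy.

aluminum alloy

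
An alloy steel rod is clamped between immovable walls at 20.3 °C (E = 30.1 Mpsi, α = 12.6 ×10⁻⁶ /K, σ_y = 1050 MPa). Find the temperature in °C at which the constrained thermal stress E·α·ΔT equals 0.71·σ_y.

305 °C

E = 30.1 Mpsi = 207.5 GPa.
E·α·ΔT = 745.5 MPa ⇒ ΔT = 745.5 / (207.5×10³ × 12.6×10⁻⁶) = 285.1 K.
T = 20.3 + 285.1 = 305.4 °C.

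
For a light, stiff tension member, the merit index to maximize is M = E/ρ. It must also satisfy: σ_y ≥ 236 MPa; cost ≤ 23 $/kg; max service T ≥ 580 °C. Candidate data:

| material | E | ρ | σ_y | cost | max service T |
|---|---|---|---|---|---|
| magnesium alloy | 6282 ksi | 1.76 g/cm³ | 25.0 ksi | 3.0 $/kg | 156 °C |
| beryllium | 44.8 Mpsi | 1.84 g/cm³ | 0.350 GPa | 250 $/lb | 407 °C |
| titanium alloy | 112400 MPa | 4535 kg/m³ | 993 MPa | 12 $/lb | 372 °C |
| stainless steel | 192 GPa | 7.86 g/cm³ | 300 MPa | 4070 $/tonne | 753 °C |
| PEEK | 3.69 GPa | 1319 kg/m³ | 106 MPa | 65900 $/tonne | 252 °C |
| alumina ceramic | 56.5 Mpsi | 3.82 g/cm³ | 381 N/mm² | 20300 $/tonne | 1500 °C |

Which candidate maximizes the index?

Screen on constraints: σ_y ≥ 236 MPa; cost ≤ 23 $/kg; max service T ≥ 580 °C. Survivors: stainless steel, alumina ceramic.
In SI units:
  stainless steel: E = 192.0 GPa, ρ = 7860 kg/m³
  alumina ceramic: E = 389.6 GPa, ρ = 3820 kg/m³
  alumina ceramic: M = 102 MN·m/kg
  stainless steel: M = 24.4 MN·m/kg
Highest index: alumina ceramic.

alumina ceramic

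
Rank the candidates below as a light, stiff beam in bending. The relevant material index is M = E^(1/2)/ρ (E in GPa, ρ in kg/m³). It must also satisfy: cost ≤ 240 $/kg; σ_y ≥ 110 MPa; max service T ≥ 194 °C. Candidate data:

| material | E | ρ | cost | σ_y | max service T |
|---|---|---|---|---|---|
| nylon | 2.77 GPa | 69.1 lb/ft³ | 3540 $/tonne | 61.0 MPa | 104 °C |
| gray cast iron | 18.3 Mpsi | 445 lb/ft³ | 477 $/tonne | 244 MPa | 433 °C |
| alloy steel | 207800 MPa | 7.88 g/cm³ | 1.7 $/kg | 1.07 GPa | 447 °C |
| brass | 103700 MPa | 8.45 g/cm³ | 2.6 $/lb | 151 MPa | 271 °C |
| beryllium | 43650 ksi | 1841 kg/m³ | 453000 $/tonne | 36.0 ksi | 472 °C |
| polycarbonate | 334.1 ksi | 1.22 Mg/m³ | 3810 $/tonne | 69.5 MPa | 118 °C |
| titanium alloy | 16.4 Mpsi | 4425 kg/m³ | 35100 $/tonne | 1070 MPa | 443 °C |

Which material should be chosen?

titanium alloy

Screen on constraints: cost ≤ 240 $/kg; σ_y ≥ 110 MPa; max service T ≥ 194 °C. Survivors: gray cast iron, alloy steel, brass, titanium alloy.
In SI units:
  gray cast iron: E = 126.2 GPa, ρ = 7128 kg/m³
  alloy steel: E = 207.8 GPa, ρ = 7880 kg/m³
  brass: E = 103.7 GPa, ρ = 8450 kg/m³
  titanium alloy: E = 113.1 GPa, ρ = 4425 kg/m³
  titanium alloy: M = 2.40×10⁻³
  alloy steel: M = 1.83×10⁻³
  gray cast iron: M = 1.58×10⁻³
  brass: M = 1.21×10⁻³
Highest index: titanium alloy.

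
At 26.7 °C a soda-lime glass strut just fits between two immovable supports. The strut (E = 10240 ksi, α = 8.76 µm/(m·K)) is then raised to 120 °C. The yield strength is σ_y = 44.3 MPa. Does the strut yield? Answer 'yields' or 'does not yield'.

E = 10240 ksi = 70.60 GPa.
ΔT = 93.30 K. Constrained thermal stress σ = E·α·ΔT = 70.60×10³ MPa × 8.76×10⁻⁶ × 93.30 = 57.7 MPa (compressive).
Compare to σ_y = 44.3 MPa: σ ≥ σ_y, so it yields.

yields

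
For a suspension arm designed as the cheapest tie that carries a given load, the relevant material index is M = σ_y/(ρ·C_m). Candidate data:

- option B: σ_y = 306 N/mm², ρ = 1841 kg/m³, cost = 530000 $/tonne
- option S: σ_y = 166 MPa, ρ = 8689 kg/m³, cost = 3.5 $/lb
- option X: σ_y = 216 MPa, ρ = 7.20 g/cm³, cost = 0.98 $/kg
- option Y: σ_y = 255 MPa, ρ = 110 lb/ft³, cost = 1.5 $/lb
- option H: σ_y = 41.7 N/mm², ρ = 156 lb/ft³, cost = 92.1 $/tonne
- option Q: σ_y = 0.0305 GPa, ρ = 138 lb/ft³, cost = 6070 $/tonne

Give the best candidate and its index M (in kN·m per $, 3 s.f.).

option H, M = 181 kN·m per $

Putting every candidate on a common basis:
  option B: σ_y = 306.0 MPa, ρ = 1841 kg/m³, cost = 530.0 $/kg
  option S: σ_y = 166.0 MPa, ρ = 8689 kg/m³, cost = 7.716 $/kg
  option X: σ_y = 216.0 MPa, ρ = 7200 kg/m³, cost = 0.9800 $/kg
  option Y: σ_y = 255.0 MPa, ρ = 1762 kg/m³, cost = 3.307 $/kg
  option H: σ_y = 41.70 MPa, ρ = 2499 kg/m³, cost = 0.09210 $/kg
  option Q: σ_y = 30.50 MPa, ρ = 2211 kg/m³, cost = 6.070 $/kg
  option H: M = 181 kN·m per $
  option Y: M = 43.8 kN·m per $
  option X: M = 30.6 kN·m per $
  option S: M = 2.48 kN·m per $
  option Q: M = 2.27 kN·m per $
  option B: M = 0.314 kN·m per $
Option H ranks first.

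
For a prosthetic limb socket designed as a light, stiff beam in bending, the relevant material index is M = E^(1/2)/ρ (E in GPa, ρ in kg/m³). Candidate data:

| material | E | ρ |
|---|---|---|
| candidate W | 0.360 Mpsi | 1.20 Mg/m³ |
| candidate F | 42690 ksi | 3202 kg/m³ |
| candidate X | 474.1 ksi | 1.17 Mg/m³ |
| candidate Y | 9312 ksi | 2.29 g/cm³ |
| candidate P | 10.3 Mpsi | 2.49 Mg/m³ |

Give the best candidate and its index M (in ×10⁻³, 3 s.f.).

candidate F, M = 5.36×10⁻³

Normalizing units and computing the index:
  candidate W: E = 2.482 GPa, ρ = 1200 kg/m³
  candidate F: E = 294.3 GPa, ρ = 3202 kg/m³
  candidate X: E = 3.269 GPa, ρ = 1170 kg/m³
  candidate Y: E = 64.20 GPa, ρ = 2290 kg/m³
  candidate P: E = 71.02 GPa, ρ = 2490 kg/m³
  candidate F: M = 5.36×10⁻³
  candidate Y: M = 3.50×10⁻³
  candidate P: M = 3.38×10⁻³
  candidate X: M = 1.55×10⁻³
  candidate W: M = 1.31×10⁻³
Candidate F has the largest M.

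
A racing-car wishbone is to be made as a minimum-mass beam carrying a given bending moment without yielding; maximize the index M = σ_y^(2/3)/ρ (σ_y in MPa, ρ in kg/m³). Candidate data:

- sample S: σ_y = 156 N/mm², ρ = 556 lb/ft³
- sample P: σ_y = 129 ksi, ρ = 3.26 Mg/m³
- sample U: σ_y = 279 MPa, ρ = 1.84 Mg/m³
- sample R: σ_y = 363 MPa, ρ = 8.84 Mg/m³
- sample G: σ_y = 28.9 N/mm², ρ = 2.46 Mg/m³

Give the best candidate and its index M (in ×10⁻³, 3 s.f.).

sample P, M = 28.4×10⁻³

Normalizing units and computing the index:
  sample S: σ_y = 156.0 MPa, ρ = 8906 kg/m³
  sample P: σ_y = 889.4 MPa, ρ = 3260 kg/m³
  sample U: σ_y = 279.0 MPa, ρ = 1840 kg/m³
  sample R: σ_y = 363.0 MPa, ρ = 8840 kg/m³
  sample G: σ_y = 28.90 MPa, ρ = 2460 kg/m³
  sample P: M = 28.4×10⁻³
  sample U: M = 23.2×10⁻³
  sample R: M = 5.76×10⁻³
  sample G: M = 3.83×10⁻³
  sample S: M = 3.25×10⁻³
The maximum is for sample P.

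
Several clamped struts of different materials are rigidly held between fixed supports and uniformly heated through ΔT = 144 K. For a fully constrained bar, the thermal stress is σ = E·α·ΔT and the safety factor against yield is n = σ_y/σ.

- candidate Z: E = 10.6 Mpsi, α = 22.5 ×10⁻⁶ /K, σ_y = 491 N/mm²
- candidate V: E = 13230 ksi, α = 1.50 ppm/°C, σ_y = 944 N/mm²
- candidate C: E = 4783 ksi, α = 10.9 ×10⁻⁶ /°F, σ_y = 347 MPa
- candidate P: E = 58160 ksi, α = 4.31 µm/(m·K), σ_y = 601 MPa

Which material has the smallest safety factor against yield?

In consistent units (E in GPa, α in ×10⁻⁶/K, σ_y in MPa):
  candidate Z: E = 73.08, α = 22.5, σ_y = 491.0 → σ = 237 MPa, n = 2.07
  candidate V: E = 91.22, α = 1.50, σ_y = 944.0 → σ = 19.7 MPa, n = 47.9
  candidate C: E = 32.98, α = 19.6, σ_y = 347.0 → σ = 93.2 MPa, n = 3.72
  candidate P: E = 401.0, α = 4.31, σ_y = 601.0 → σ = 249 MPa, n = 2.41
Candidate Z has the lowest safety factor, n = 2.07.

candidate Z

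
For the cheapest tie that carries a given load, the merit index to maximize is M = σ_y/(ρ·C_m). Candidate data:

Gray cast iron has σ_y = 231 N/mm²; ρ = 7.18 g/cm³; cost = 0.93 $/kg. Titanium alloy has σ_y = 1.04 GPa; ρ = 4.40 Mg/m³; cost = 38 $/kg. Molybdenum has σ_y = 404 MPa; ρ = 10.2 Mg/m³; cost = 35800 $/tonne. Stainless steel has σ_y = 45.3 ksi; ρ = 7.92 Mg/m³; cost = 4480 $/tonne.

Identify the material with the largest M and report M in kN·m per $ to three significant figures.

gray cast iron, M = 34.6 kN·m per $

Normalizing units and computing the index:
  gray cast iron: σ_y = 231.0 MPa, ρ = 7180 kg/m³, cost = 0.9300 $/kg
  titanium alloy: σ_y = 1040 MPa, ρ = 4400 kg/m³, cost = 38.00 $/kg
  molybdenum: σ_y = 404.0 MPa, ρ = 10200 kg/m³, cost = 35.80 $/kg
  stainless steel: σ_y = 312.3 MPa, ρ = 7920 kg/m³, cost = 4.480 $/kg
  gray cast iron: M = 34.6 kN·m per $
  stainless steel: M = 8.80 kN·m per $
  titanium alloy: M = 6.22 kN·m per $
  molybdenum: M = 1.11 kN·m per $
The maximum is for gray cast iron.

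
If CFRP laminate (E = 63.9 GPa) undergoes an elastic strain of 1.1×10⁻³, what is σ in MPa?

70.3 MPa

σ = E·ε = 63900 MPa × 1.1×10⁻³ = 70.3 MPa.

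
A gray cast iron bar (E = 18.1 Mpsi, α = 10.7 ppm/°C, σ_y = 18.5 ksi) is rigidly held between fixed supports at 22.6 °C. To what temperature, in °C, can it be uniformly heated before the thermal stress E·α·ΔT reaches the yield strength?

118 °C

E = 18.1 Mpsi = 124.8 GPa.
σ_y = 18.5 ksi = 127.6 MPa.
E·α·ΔT = 127.6 MPa ⇒ ΔT = 127.6 / (124.8×10³ × 10.7×10⁻⁶) = 95.52 K.
T = 22.6 + 95.52 = 118.1 °C.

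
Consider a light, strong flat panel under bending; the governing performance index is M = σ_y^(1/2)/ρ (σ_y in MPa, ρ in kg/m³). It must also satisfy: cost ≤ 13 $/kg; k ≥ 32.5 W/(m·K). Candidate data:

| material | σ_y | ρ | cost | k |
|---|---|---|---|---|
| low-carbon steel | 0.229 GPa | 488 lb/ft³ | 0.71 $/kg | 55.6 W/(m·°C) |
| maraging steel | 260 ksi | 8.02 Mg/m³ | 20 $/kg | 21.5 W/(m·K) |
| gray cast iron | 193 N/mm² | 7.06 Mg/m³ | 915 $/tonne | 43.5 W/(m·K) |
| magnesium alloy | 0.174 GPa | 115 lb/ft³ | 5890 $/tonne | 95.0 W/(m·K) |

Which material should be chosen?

magnesium alloy

Screen on constraints: cost ≤ 13 $/kg; k ≥ 32.5 W/(m·K). Survivors: low-carbon steel, gray cast iron, magnesium alloy.
Convert each candidate to consistent units, then evaluate M:
  low-carbon steel: σ_y = 229.0 MPa, ρ = 7817 kg/m³
  gray cast iron: σ_y = 193.0 MPa, ρ = 7060 kg/m³
  magnesium alloy: σ_y = 174.0 MPa, ρ = 1842 kg/m³
  magnesium alloy: M = 7.16×10⁻³
  gray cast iron: M = 1.97×10⁻³
  low-carbon steel: M = 1.94×10⁻³
Highest index: magnesium alloy.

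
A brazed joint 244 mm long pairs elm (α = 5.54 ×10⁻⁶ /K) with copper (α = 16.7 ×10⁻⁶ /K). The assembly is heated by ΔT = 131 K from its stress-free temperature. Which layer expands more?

copper

α(elm) = 5.54×10⁻⁶/K vs α(copper) = 16.7×10⁻⁶/K.
Higher α expands more for the same ΔT: copper.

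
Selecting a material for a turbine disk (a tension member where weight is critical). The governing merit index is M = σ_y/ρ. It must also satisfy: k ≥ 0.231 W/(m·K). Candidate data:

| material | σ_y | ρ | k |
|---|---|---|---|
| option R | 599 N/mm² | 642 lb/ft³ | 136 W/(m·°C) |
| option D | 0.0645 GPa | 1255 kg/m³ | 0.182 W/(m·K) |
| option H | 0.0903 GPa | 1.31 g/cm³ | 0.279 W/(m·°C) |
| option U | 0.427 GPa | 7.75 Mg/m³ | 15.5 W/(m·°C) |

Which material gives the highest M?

option H

Screen on constraints: k ≥ 0.231 W/(m·K). Survivors: option R, option H, option U.
Normalizing units and computing the index:
  option R: σ_y = 599.0 MPa, ρ = 10280 kg/m³
  option H: σ_y = 90.30 MPa, ρ = 1310 kg/m³
  option U: σ_y = 427.0 MPa, ρ = 7750 kg/m³
  option H: M = 68.9 kN·m/kg
  option R: M = 58.2 kN·m/kg
  option U: M = 55.1 kN·m/kg
The maximum is for option H.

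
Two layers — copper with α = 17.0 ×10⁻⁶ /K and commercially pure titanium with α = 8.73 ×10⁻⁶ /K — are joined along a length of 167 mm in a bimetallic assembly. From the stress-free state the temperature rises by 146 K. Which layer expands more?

α(copper) = 17.0×10⁻⁶/K vs α(commercially pure titanium) = 8.73×10⁻⁶/K.
Higher α expands more for the same ΔT: copper.

copper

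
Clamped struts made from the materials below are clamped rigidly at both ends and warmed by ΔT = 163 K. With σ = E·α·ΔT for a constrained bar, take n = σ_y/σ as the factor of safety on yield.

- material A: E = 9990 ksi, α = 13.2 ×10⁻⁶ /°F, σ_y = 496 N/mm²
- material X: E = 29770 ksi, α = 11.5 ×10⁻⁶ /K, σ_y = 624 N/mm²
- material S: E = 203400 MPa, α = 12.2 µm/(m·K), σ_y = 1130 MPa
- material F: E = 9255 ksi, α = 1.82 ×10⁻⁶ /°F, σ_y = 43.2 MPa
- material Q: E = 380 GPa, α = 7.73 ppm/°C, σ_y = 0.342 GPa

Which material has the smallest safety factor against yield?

In consistent units (E in GPa, α in ×10⁻⁶/K, σ_y in MPa):
  material A: E = 68.88, α = 23.8, σ_y = 496.0 → σ = 267 MPa, n = 1.86
  material X: E = 205.3, α = 11.5, σ_y = 624.0 → σ = 385 MPa, n = 1.62
  material S: E = 203.4, α = 12.2, σ_y = 1130 → σ = 404 MPa, n = 2.79
  material F: E = 63.81, α = 3.28, σ_y = 43.20 → σ = 34.1 MPa, n = 1.27
  material Q: E = 380.0, α = 7.73, σ_y = 342.0 → σ = 479 MPa, n = 0.714
Material Q has the lowest safety factor, n = 0.714.

material Q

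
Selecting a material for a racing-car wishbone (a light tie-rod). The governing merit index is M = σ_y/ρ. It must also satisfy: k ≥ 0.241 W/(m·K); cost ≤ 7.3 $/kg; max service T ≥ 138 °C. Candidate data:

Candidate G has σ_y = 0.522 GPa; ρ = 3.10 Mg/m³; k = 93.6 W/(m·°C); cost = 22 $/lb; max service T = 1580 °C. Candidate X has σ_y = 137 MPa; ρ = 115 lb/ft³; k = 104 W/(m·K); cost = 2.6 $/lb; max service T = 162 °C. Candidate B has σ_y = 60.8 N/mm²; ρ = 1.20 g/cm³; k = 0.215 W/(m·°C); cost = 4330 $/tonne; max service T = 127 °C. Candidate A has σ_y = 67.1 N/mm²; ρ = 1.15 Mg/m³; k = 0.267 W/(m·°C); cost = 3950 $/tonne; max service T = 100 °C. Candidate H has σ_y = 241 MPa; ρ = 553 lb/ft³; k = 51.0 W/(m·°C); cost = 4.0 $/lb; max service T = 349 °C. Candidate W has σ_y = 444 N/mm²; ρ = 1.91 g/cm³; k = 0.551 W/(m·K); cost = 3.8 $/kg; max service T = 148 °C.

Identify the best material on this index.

candidate W

Screen on constraints: k ≥ 0.241 W/(m·K); cost ≤ 7.3 $/kg; max service T ≥ 138 °C. Survivors: candidate X, candidate W.
Normalizing units and computing the index:
  candidate X: σ_y = 137.0 MPa, ρ = 1842 kg/m³
  candidate W: σ_y = 444.0 MPa, ρ = 1910 kg/m³
  candidate W: M = 232 kN·m/kg
  candidate X: M = 74.4 kN·m/kg
Highest index: candidate W.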